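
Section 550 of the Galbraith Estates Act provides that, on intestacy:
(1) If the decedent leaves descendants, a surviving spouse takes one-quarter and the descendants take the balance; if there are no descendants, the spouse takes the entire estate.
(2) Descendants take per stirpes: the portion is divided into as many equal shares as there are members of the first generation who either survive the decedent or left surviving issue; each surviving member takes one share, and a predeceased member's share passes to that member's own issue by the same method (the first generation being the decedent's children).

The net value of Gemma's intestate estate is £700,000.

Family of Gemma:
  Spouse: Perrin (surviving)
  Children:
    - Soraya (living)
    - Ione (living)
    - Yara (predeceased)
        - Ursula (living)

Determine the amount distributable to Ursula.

Perrin takes one-quarter of £700,000 = £175,000. The remaining £525,000 passes to the descendants.
The descendants' portion (£525,000) is divided into 3 shares of £175,000: Soraya and Ione each take £175,000; Yara's £175,000 share passes to Yara's issue.
Yara's share (£175,000) passes entirely to Ursula.

Ursula receives £175,000.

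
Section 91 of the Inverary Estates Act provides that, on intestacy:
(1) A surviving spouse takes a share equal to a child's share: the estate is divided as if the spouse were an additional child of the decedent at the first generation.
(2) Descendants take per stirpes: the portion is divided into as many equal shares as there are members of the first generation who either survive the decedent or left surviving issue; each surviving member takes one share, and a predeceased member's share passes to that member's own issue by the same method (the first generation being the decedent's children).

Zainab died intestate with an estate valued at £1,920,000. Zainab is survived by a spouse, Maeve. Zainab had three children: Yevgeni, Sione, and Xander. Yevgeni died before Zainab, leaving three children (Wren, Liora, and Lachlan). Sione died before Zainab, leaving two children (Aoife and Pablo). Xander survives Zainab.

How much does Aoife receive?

The spouse counts as an additional share at the children's level, so there are 4 primary shares of £480,000. Maeve takes one such share (£480,000).
The children's combined portion (£1,440,000) is divided into 3 shares of £480,000: Xander takes £480,000; Yevgeni's £480,000 share passes to Yevgeni's issue; Sione's £480,000 share passes to Sione's issue.
Yevgeni's share (£480,000) is divided into 3 shares of £160,000: Wren, Liora, and Lachlan each take £160,000.
Sione's share (£480,000) is divided into 2 shares of £240,000: Aoife and Pablo each take £240,000.

Aoife receives £240,000.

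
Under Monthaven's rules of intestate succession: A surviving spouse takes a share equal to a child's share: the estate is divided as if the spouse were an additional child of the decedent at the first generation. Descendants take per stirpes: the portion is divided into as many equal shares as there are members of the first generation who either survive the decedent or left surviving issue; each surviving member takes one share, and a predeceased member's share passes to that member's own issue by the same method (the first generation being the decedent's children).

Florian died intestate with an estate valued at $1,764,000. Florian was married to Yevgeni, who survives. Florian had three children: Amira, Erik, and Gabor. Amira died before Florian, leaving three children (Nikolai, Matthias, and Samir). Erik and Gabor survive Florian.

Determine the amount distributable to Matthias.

The spouse counts as an additional share at the children's level, so there are 4 primary shares of $441,000. Yevgeni takes one such share ($441,000).
The children's combined portion ($1,323,000) is divided into 3 shares of $441,000: Erik and Gabor each take $441,000; Amira's $441,000 share passes to Amira's issue.
Amira's share ($441,000) is divided into 3 shares of $147,000: Nikolai, Matthias, and Samir each take $147,000.

Matthias receives $147,000.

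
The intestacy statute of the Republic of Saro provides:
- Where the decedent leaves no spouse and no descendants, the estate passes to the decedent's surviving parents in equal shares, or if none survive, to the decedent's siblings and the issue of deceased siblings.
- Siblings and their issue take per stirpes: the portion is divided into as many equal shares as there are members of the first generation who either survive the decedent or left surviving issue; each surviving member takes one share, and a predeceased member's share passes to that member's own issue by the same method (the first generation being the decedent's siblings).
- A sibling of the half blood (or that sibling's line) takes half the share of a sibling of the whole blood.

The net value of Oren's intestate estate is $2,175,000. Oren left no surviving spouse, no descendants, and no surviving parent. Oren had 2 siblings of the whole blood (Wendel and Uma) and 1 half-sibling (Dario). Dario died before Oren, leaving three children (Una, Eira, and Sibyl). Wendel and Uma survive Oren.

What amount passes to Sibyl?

The entire $2,175,000 passes to the siblings and their issue.
Counting each half-blood sibling's line as half a unit, there are 5/2 units in $2,175,000, so one unit is $870,000. Whole-blood lines (Wendel and Uma) take $870,000 each; half-blood lines (Dario) take $435,000 each.
Dario's share ($435,000) is divided into 3 shares of $145,000: Una, Eira, and Sibyl each take $145,000.

Sibyl receives $145,000.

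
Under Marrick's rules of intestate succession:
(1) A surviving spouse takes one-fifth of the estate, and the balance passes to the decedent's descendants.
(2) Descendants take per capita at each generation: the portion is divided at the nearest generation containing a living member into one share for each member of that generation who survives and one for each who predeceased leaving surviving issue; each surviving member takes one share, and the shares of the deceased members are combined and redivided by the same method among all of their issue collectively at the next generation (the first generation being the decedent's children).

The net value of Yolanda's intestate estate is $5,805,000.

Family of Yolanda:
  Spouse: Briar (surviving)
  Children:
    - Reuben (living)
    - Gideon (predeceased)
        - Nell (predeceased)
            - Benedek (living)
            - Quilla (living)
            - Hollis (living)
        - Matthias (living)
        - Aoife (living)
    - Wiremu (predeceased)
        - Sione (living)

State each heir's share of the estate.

Briar takes one-fifth of $5,805,000 = $1,161,000. The remaining $4,644,000 passes to the descendants.
The descendants' portion ($4,644,000) is divided at the children's generation into 3 shares of $1,548,000. Reuben takes $1,548,000. The 2 shares of the deceased (Gideon and Wiremu) are combined into a pool of $3,096,000.
That pool ($3,096,000) is divided at the grandchildren's generation into 4 shares of $774,000. Matthias, Aoife, and Sione each take $774,000. The remaining share for the deceased Nell ($774,000) is carried to the next generation.
That pool ($774,000) is divided at the great-grandchildren's generation equally among Benedek, Quilla, and Hollis: $258,000 each.

Briar: $1,161,000; Reuben: $1,548,000; Benedek: $258,000; Quilla: $258,000; Hollis: $258,000; Matthias: $774,000; Aoife: $774,000; Sione: $774,000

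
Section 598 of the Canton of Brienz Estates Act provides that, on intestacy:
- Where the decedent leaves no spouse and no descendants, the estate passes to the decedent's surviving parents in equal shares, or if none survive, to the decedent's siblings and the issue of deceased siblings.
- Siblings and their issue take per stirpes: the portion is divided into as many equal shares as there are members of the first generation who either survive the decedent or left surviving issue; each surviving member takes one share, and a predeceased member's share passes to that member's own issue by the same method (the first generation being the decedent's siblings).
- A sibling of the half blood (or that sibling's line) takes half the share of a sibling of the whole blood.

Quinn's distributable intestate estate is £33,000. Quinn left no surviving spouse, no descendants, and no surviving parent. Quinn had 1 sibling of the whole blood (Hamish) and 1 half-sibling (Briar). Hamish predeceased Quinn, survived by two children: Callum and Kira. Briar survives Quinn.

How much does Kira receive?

Kira receives £11,000.

The entire £33,000 passes to the siblings and their issue.
Counting each half-blood sibling's line as half a unit, there are 3/2 units in £33,000, so one unit is £22,000. Whole-blood lines (Hamish) take £22,000 each; half-blood lines (Briar) take £11,000 each.
Hamish's share (£22,000) is divided into 2 shares of £11,000: Callum and Kira each take £11,000.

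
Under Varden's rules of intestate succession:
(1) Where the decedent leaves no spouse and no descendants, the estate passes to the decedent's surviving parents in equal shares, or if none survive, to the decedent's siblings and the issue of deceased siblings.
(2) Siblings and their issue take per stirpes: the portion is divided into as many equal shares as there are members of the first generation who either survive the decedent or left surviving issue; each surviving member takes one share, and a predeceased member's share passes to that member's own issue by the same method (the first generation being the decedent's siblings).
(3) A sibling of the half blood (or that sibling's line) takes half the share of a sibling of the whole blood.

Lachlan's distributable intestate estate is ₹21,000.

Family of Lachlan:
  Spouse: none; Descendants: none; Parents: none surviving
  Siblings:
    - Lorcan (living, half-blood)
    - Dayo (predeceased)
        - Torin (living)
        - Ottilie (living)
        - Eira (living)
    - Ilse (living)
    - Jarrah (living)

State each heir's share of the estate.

The entire ₹21,000 passes to the siblings and their issue.
Counting each half-blood sibling's line as half a unit, there are 7/2 units in ₹21,000, so one unit is ₹6,000. Whole-blood lines (Dayo, Ilse, and Jarrah) take ₹6,000 each; half-blood lines (Lorcan) take ₹3,000 each.
Dayo's share (₹6,000) is divided into 3 shares of ₹2,000: Torin, Ottilie, and Eira each take ₹2,000.

Lorcan: ₹3,000; Torin: ₹2,000; Ottilie: ₹2,000; Eira: ₹2,000; Ilse: ₹6,000; Jarrah: ₹6,000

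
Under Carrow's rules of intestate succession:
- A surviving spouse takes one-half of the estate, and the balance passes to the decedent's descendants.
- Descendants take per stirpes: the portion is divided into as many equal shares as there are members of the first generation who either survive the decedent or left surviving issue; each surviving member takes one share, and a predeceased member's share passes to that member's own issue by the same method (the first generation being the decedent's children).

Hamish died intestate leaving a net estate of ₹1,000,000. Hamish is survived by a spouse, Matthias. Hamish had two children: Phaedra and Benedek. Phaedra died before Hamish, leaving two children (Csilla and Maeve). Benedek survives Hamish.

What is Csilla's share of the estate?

Csilla receives ₹125,000.

Matthias takes one-half of ₹1,000,000 = ₹500,000. The remaining ₹500,000 passes to the descendants.
The descendants' portion (₹500,000) is divided into 2 shares of ₹250,000: Benedek takes ₹250,000; Phaedra's ₹250,000 share passes to Phaedra's issue.
Phaedra's share (₹250,000) is divided into 2 shares of ₹125,000: Csilla and Maeve each take ₹125,000.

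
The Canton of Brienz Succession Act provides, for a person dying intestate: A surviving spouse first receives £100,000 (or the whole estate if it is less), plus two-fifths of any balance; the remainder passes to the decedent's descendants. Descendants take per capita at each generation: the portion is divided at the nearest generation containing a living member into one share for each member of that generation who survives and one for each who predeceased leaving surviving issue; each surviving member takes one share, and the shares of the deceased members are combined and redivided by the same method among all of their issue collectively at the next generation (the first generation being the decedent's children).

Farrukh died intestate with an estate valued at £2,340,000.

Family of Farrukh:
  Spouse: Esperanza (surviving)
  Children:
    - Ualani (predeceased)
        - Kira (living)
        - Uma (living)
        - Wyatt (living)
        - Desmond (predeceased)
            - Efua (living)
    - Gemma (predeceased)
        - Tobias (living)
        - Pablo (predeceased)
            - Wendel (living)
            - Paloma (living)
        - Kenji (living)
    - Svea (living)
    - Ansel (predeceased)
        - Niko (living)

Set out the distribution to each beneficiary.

Esperanza: £996,000; Kira: £126,000; Uma: £126,000; Wyatt: £126,000; Efua: £84,000; Tobias: £126,000; Wendel: £84,000; Paloma: £84,000; Kenji: £126,000; Svea: £336,000; Niko: £126,000

Esperanza first takes £100,000, leaving a balance of £2,240,000. Esperanza then takes two-fifths of the balance (£896,000), for a total of £996,000. The remaining £1,344,000 passes to the descendants.
The descendants' portion (£1,344,000) is divided at the children's generation into 4 shares of £336,000. Svea takes £336,000. The 3 shares of the deceased (Ualani, Gemma, and Ansel) are combined into a pool of £1,008,000.
That pool (£1,008,000) is divided at the grandchildren's generation into 8 shares of £126,000. Kira, Uma, Wyatt, Tobias, Kenji, and Niko each take £126,000. The 2 shares of the deceased (Desmond and Pablo) are combined into a pool of £252,000.
That pool (£252,000) is divided at the great-grandchildren's generation equally among Efua, Wendel, and Paloma: £84,000 each.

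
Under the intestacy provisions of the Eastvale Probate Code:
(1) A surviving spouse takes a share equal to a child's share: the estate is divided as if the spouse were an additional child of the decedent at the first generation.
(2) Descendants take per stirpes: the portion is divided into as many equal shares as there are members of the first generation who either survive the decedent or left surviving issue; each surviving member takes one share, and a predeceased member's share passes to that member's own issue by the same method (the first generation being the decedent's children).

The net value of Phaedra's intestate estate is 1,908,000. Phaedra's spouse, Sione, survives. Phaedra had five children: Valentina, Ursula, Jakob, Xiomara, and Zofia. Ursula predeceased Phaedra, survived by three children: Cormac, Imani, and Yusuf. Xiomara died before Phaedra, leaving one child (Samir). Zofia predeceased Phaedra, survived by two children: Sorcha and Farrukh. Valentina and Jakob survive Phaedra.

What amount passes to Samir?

The spouse counts as an additional share at the children's level, so there are 6 primary shares of 318,000. Sione takes one such share (318,000).
The children's combined portion (1,590,000) is divided into 5 shares of 318,000: Valentina and Jakob each take 318,000; Ursula's 318,000 share passes to Ursula's issue; Xiomara's 318,000 share passes to Xiomara's issue; Zofia's 318,000 share passes to Zofia's issue.
Ursula's share (318,000) is divided into 3 shares of 106,000: Cormac, Imani, and Yusuf each take 106,000.
Xiomara's share (318,000) passes entirely to Samir.
Zofia's share (318,000) is divided into 2 shares of 159,000: Sorcha and Farrukh each take 159,000.

Samir receives 318,000.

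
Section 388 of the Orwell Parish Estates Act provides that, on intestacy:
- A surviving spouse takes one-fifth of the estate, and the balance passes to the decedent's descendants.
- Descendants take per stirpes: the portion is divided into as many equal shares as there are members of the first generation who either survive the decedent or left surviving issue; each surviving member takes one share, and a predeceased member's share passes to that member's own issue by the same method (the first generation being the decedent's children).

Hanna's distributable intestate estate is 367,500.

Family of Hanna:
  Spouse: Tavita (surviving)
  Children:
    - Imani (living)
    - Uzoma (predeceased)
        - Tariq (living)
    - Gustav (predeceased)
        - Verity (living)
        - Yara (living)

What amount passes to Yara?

Tavita takes one-fifth of 367,500 = 73,500. The remaining 294,000 passes to the descendants.
The descendants' portion (294,000) is divided into 3 shares of 98,000: Imani takes 98,000; Uzoma's 98,000 share passes to Uzoma's issue; Gustav's 98,000 share passes to Gustav's issue.
Uzoma's share (98,000) passes entirely to Tariq.
Gustav's share (98,000) is divided into 2 shares of 49,000: Verity and Yara each take 49,000.

Yara receives 49,000.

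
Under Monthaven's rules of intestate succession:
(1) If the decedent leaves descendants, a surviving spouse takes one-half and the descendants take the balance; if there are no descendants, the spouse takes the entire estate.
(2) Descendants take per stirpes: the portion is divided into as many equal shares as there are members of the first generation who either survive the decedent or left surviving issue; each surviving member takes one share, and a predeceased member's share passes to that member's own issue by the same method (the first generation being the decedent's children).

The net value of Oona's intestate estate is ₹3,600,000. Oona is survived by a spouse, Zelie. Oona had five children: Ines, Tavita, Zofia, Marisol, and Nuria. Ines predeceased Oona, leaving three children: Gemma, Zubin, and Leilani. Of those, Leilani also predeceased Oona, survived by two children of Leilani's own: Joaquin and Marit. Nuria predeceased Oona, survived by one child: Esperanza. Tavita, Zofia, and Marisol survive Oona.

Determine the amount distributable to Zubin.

Zubin receives ₹120,000.

Zelie takes one-half of ₹3,600,000 = ₹1,800,000. The remaining ₹1,800,000 passes to the descendants.
The descendants' portion (₹1,800,000) is divided into 5 shares of ₹360,000: Tavita, Zofia, and Marisol each take ₹360,000; Ines's ₹360,000 share passes to Ines's issue; Nuria's ₹360,000 share passes to Nuria's issue.
Ines's share (₹360,000) is divided into 3 shares of ₹120,000: Gemma and Zubin each take ₹120,000; Leilani's ₹120,000 share passes to Leilani's issue.
Leilani's share (₹120,000) is divided into 2 shares of ₹60,000: Joaquin and Marit each take ₹60,000.
Nuria's share (₹360,000) passes entirely to Esperanza.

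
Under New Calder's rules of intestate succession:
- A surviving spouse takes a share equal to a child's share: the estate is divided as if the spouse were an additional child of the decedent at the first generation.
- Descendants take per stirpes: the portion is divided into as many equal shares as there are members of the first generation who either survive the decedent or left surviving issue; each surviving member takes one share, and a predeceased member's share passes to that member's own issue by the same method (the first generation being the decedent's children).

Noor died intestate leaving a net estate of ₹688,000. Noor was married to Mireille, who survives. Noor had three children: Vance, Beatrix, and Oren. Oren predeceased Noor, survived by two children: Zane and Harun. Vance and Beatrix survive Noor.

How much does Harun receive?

The spouse counts as an additional share at the children's level, so there are 4 primary shares of ₹172,000. Mireille takes one such share (₹172,000).
The children's combined portion (₹516,000) is divided into 3 shares of ₹172,000: Vance and Beatrix each take ₹172,000; Oren's ₹172,000 share passes to Oren's issue.
Oren's share (₹172,000) is divided into 2 shares of ₹86,000: Zane and Harun each take ₹86,000.

Harun receives ₹86,000.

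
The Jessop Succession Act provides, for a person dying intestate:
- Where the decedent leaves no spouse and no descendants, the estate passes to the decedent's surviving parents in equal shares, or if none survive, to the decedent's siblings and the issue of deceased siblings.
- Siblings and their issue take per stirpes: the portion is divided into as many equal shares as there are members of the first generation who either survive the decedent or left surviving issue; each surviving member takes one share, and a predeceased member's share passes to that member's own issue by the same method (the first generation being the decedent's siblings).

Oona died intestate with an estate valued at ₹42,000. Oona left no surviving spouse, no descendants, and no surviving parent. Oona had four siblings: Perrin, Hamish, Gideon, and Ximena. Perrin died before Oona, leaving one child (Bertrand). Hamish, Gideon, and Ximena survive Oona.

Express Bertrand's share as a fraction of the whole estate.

Bertrand receives 1/4 of the estate.

The entire ₹42,000 passes to the siblings and their issue.
That amount (₹42,000) is divided into 4 shares of ₹10,500: Hamish, Gideon, and Ximena each take ₹10,500; Perrin's ₹10,500 share passes to Perrin's issue.
Perrin's share (₹10,500) passes entirely to Bertrand.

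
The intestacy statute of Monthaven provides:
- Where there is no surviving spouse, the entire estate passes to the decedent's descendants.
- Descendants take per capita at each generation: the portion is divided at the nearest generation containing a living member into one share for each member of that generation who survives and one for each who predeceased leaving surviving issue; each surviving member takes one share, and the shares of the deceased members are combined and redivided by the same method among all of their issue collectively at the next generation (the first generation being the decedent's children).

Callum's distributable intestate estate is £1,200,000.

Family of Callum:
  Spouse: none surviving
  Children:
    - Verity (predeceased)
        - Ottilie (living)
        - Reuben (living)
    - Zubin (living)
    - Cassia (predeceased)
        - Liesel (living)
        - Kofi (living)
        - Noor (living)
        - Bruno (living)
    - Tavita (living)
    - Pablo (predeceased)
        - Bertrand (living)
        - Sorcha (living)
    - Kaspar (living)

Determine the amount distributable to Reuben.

Reuben receives £75,000.

The entire £1,200,000 passes to the descendants.
That amount (£1,200,000) is divided at the children's generation into 6 shares of £200,000. Zubin, Tavita, and Kaspar each take £200,000. The 3 shares of the deceased (Verity, Cassia, and Pablo) are combined into a pool of £600,000.
That pool (£600,000) is divided at the grandchildren's generation equally among Ottilie, Reuben, Liesel, Kofi, Noor, Bruno, Bertrand, and Sorcha: £75,000 each.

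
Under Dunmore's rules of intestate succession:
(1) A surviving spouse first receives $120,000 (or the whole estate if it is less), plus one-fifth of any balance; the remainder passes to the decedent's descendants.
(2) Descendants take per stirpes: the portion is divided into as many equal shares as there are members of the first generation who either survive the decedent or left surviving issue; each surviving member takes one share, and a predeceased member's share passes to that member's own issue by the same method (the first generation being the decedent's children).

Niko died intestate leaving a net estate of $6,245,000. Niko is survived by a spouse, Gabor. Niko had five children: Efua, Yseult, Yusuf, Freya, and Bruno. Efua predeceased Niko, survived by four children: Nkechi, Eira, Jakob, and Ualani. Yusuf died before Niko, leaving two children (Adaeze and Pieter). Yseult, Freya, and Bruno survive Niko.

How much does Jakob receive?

Jakob receives $245,000.

Gabor first takes $120,000, leaving a balance of $6,125,000. Gabor then takes one-fifth of the balance ($1,225,000), for a total of $1,345,000. The remaining $4,900,000 passes to the descendants.
The descendants' portion ($4,900,000) is divided into 5 shares of $980,000: Yseult, Freya, and Bruno each take $980,000; Efua's $980,000 share passes to Efua's issue; Yusuf's $980,000 share passes to Yusuf's issue.
Efua's share ($980,000) is divided into 4 shares of $245,000: Nkechi, Eira, Jakob, and Ualani each take $245,000.
Yusuf's share ($980,000) is divided into 2 shares of $490,000: Adaeze and Pieter each take $490,000.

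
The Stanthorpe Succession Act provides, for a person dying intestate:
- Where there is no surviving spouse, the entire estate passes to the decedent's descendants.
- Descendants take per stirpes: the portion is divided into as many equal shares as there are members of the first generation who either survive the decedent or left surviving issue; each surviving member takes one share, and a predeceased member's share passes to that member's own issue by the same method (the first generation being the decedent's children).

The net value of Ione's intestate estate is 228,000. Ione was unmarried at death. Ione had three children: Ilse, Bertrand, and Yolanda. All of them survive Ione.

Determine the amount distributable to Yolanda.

Yolanda receives 76,000.

The entire 228,000 passes to the descendants.
That amount (228,000) is divided into 3 shares of 76,000: Ilse, Bertrand, and Yolanda each take 76,000.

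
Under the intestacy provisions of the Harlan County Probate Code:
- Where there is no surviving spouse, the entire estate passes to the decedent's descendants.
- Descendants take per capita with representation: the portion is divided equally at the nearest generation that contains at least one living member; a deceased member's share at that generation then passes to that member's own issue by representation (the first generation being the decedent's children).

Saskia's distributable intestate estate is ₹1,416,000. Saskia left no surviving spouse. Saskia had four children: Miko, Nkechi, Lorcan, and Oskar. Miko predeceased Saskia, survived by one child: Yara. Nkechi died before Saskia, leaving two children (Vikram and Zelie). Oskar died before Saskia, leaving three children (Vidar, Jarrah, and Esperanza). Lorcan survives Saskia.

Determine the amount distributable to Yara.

The entire ₹1,416,000 passes to the descendants.
That amount (₹1,416,000) is divided into 4 shares of ₹354,000: Lorcan takes ₹354,000; Miko's ₹354,000 share passes to Miko's issue; Nkechi's ₹354,000 share passes to Nkechi's issue; Oskar's ₹354,000 share passes to Oskar's issue.
Miko's share (₹354,000) passes entirely to Yara.
Nkechi's share (₹354,000) is divided into 2 shares of ₹177,000: Vikram and Zelie each take ₹177,000.
Oskar's share (₹354,000) is divided into 3 shares of ₹118,000: Vidar, Jarrah, and Esperanza each take ₹118,000.

Yara receives ₹354,000.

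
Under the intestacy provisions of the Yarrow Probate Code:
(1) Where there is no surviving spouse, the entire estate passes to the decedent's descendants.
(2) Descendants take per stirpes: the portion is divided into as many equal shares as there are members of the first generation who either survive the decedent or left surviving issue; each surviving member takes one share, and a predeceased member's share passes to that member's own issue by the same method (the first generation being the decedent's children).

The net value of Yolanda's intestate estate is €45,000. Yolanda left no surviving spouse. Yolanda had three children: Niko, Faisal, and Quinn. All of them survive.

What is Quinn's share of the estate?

Quinn receives €15,000.

The entire €45,000 passes to the descendants.
That amount (€45,000) is divided into 3 shares of €15,000: Niko, Faisal, and Quinn each take €15,000.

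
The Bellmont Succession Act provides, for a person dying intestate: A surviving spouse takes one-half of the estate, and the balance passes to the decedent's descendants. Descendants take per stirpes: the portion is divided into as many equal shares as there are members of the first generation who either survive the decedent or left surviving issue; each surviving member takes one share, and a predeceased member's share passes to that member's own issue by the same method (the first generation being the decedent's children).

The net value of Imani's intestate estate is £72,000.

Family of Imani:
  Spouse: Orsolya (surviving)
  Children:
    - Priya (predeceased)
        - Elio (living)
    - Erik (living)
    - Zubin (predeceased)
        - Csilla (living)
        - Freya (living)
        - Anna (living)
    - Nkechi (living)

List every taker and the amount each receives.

Orsolya takes one-half of £72,000 = £36,000. The remaining £36,000 passes to the descendants.
The descendants' portion (£36,000) is divided into 4 shares of £9,000: Erik and Nkechi each take £9,000; Priya's £9,000 share passes to Priya's issue; Zubin's £9,000 share passes to Zubin's issue.
Priya's share (£9,000) passes entirely to Elio.
Zubin's share (£9,000) is divided into 3 shares of £3,000: Csilla, Freya, and Anna each take £3,000.

Orsolya: £36,000; Elio: £9,000; Erik: £9,000; Csilla: £3,000; Freya: £3,000; Anna: £3,000; Nkechi: £9,000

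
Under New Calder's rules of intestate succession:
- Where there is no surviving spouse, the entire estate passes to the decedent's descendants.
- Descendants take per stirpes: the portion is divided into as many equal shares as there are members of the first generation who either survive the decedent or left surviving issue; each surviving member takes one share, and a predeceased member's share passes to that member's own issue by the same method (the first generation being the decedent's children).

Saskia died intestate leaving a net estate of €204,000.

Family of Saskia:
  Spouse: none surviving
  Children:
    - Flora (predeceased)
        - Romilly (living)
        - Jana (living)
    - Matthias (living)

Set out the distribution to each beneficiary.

The entire €204,000 passes to the descendants.
That amount (€204,000) is divided into 2 shares of €102,000: Matthias takes €102,000; Flora's €102,000 share passes to Flora's issue.
Flora's share (€102,000) is divided into 2 shares of €51,000: Romilly and Jana each take €51,000.

Romilly: €51,000; Jana: €51,000; Matthias: €102,000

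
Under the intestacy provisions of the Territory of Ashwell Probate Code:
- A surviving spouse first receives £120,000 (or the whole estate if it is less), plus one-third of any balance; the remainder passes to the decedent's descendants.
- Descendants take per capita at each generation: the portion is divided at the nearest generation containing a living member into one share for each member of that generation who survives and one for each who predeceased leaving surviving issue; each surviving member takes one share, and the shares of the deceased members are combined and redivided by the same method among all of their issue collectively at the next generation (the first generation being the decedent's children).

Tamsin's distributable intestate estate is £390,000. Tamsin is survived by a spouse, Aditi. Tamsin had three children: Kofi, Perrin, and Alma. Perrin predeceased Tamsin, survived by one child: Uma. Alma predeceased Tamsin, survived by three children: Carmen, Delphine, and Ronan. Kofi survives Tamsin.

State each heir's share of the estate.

Aditi first takes £120,000, leaving a balance of £270,000. Aditi then takes one-third of the balance (£90,000), for a total of £210,000. The remaining £180,000 passes to the descendants.
The descendants' portion (£180,000) is divided at the children's generation into 3 shares of £60,000. Kofi takes £60,000. The 2 shares of the deceased (Perrin and Alma) are combined into a pool of £120,000.
That pool (£120,000) is divided at the grandchildren's generation equally among Uma, Carmen, Delphine, and Ronan: £30,000 each.

Aditi: £210,000; Kofi: £60,000; Uma: £30,000; Carmen: £30,000; Delphine: £30,000; Ronan: £30,000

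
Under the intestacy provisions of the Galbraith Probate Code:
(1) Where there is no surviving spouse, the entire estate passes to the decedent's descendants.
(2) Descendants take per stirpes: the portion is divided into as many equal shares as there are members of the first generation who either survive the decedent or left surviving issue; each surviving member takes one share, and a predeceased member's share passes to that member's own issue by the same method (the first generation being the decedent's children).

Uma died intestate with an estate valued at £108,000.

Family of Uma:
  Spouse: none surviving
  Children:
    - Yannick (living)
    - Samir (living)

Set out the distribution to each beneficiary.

Yannick: £54,000; Samir: £54,000

The entire £108,000 passes to the descendants.
That amount (£108,000) is divided into 2 shares of £54,000: Yannick and Samir each take £54,000.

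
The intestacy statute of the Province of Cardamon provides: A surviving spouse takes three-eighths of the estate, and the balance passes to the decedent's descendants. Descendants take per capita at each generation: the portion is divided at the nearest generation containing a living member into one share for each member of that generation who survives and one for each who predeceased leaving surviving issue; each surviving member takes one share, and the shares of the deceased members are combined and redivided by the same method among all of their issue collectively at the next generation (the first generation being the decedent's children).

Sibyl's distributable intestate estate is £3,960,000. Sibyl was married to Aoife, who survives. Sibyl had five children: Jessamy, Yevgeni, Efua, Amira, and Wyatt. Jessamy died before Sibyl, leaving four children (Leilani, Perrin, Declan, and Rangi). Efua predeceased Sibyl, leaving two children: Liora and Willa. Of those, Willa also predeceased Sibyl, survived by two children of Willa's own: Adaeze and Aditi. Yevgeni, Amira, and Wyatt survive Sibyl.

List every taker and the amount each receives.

Aoife: £1,485,000; Leilani: £165,000; Perrin: £165,000; Declan: £165,000; Rangi: £165,000; Yevgeni: £495,000; Liora: £165,000; Adaeze: £82,500; Aditi: £82,500; Amira: £495,000; Wyatt: £495,000

Aoife takes three-eighths of £3,960,000 = £1,485,000. The remaining £2,475,000 passes to the descendants.
The descendants' portion (£2,475,000) is divided at the children's generation into 5 shares of £495,000. Yevgeni, Amira, and Wyatt each take £495,000. The 2 shares of the deceased (Jessamy and Efua) are combined into a pool of £990,000.
That pool (£990,000) is divided at the grandchildren's generation into 6 shares of £165,000. Leilani, Perrin, Declan, Rangi, and Liora each take £165,000. The remaining share for the deceased Willa (£165,000) is carried to the next generation.
That pool (£165,000) is divided at the great-grandchildren's generation equally among Adaeze and Aditi: £82,500 each.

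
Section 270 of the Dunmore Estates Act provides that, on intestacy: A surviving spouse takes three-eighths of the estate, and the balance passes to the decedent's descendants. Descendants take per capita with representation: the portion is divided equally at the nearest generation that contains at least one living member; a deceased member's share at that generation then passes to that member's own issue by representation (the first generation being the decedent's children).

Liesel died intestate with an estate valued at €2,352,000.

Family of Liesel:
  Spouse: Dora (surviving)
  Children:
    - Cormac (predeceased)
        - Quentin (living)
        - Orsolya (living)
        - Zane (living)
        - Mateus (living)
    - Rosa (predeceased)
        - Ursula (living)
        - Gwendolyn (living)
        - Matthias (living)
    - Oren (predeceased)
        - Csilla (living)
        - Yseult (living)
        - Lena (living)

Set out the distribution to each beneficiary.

Dora: €882,000; Quentin: €147,000; Orsolya: €147,000; Zane: €147,000; Mateus: €147,000; Ursula: €147,000; Gwendolyn: €147,000; Matthias: €147,000; Csilla: €147,000; Yseult: €147,000; Lena: €147,000

Dora takes three-eighths of €2,352,000 = €882,000. The remaining €1,470,000 passes to the descendants.
No child survives, so the initial division is made at the grandchildren's generation.
The descendants' portion (€1,470,000) is divided into 10 shares of €147,000: Quentin, Orsolya, Zane, Mateus, Ursula, Gwendolyn, Matthias, Csilla, Yseult, and Lena each take €147,000.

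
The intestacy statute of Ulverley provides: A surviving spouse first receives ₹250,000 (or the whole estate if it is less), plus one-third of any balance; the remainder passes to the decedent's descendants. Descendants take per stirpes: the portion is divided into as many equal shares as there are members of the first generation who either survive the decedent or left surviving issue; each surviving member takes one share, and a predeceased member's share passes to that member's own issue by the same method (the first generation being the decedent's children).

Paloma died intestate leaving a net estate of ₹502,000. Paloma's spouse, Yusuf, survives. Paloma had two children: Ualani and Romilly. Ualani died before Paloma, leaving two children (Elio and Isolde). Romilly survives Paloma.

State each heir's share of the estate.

Yusuf first takes ₹250,000, leaving a balance of ₹252,000. Yusuf then takes one-third of the balance (₹84,000), for a total of ₹334,000. The remaining ₹168,000 passes to the descendants.
The descendants' portion (₹168,000) is divided into 2 shares of ₹84,000: Romilly takes ₹84,000; Ualani's ₹84,000 share passes to Ualani's issue.
Ualani's share (₹84,000) is divided into 2 shares of ₹42,000: Elio and Isolde each take ₹42,000.

Yusuf: ₹334,000; Elio: ₹42,000; Isolde: ₹42,000; Romilly: ₹84,000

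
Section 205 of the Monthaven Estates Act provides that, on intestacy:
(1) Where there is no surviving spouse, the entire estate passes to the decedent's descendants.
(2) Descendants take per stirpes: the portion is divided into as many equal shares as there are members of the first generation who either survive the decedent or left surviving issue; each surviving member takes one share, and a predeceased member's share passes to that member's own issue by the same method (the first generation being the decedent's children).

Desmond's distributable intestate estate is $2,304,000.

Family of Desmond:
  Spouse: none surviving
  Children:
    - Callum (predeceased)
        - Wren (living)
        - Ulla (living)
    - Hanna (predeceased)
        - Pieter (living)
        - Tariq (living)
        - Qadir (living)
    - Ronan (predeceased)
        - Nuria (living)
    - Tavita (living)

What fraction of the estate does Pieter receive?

The entire $2,304,000 passes to the descendants.
That amount ($2,304,000) is divided into 4 shares of $576,000: Tavita takes $576,000; Callum's $576,000 share passes to Callum's issue; Hanna's $576,000 share passes to Hanna's issue; Ronan's $576,000 share passes to Ronan's issue.
Callum's share ($576,000) is divided into 2 shares of $288,000: Wren and Ulla each take $288,000.
Hanna's share ($576,000) is divided into 3 shares of $192,000: Pieter, Tariq, and Qadir each take $192,000.
Ronan's share ($576,000) passes entirely to Nuria.

Pieter receives 1/12 of the estate.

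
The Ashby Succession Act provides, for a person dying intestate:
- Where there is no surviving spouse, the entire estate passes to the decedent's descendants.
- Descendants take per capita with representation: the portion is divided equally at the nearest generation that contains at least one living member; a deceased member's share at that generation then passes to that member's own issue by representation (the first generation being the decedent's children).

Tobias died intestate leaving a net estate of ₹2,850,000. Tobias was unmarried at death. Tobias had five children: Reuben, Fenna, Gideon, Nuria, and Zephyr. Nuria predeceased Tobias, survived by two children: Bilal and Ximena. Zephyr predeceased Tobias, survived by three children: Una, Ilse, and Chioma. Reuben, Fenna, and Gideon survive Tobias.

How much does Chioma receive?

The entire ₹2,850,000 passes to the descendants.
That amount (₹2,850,000) is divided into 5 shares of ₹570,000: Reuben, Fenna, and Gideon each take ₹570,000; Nuria's ₹570,000 share passes to Nuria's issue; Zephyr's ₹570,000 share passes to Zephyr's issue.
Nuria's share (₹570,000) is divided into 2 shares of ₹285,000: Bilal and Ximena each take ₹285,000.
Zephyr's share (₹570,000) is divided into 3 shares of ₹190,000: Una, Ilse, and Chioma each take ₹190,000.

Chioma receives ₹190,000.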